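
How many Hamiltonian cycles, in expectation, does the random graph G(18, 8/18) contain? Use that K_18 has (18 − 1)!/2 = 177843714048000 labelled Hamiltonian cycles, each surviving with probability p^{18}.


K_18 has (18 − 1)!/2 = 177843714048000 labelled Hamiltonian cycles.
For each such Hamiltonian cycle H, let X_H = 1 if all 18 edges of H are present in G. Then P[X_H = 1] = p^{18} = (4/9)^{18} = 68719476736/150094635296999121.
By linearity: E[X] = Σ_H E[X_H] = 177843714048000 · p^{18} = 177843714048000 · 68719476736/150094635296999121 = 16764508875398316032000/205891132094649.
Numerically: E[X] ≈ 8.142e+07.

E[X] = 177843714048000 · (4/9)^{18} = 16764508875398316032000/205891132094649 ≈ 8.142e+07.


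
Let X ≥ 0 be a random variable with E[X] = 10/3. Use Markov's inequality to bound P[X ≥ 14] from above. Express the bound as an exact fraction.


μ = E[X] = 10/3, a = 14.
Markov: P[X ≥ 14] ≤ μ/a = (10/3)/14 = 5/21.
Numerically: ≈ 0.238.
(Since a = 14 > μ = 3.333, the bound 5/21 is < 1 and informative.)

P[X ≥ 14] ≤ 5/21 ≈ 0.238.


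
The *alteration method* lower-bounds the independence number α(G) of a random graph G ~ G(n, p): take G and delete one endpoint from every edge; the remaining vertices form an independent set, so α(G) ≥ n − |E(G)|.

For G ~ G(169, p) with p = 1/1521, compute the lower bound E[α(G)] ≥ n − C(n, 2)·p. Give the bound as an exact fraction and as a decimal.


E[|E(G)|] = C(169, 2)·p = 14196 · (1/1521) = 28/3.
E[α(G)] ≥ n − E[|E(G)|] = 169 − 28/3 = 479/3.
Numerically: ≈ 159.667.
(This is only a lower bound; the true E[α(G)] may be larger.)

E[α(G)] ≥ 479/3 ≈ 159.667.


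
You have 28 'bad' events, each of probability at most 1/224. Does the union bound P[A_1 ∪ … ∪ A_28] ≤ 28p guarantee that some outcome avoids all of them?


Union bound: P[∪_{i=1}^{28} A_i] ≤ Σ_i P[A_i] ≤ 28·p = 28·(1/224) = 1/8.
Numerically: 1/8 ≈ 0.125000.
Is 1/8 < 1? YES.
Since P[∪ A_i] ≤ 1/8 < 1, the complement has P[∩ A_i^c] ≥ 1 − 1/8 = 7/8 > 0, so some outcome avoids every A_i.

28·p = 1/8 ≈ 0.125000; existence CERTIFIED by the union bound.


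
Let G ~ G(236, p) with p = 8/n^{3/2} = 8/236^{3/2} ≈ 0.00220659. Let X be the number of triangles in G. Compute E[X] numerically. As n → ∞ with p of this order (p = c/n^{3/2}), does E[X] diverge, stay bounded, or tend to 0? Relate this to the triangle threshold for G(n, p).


Number of potential triangles: C(236, 3) = 2162940.
Each occurs with probability p³ ≈ (0.00220659)³ ≈ 1.07439987e-08.
By linearity: E[X] = C(236, 3)·p³ ≈ 2162940 · 1.07439987e-08 ≈ 0.023239.
Since α = 3/2 > 1, p = c/n^{3/2} = o(1/n) is below the triangle threshold p ~ 1/n. Asymptotically E[X] ~ (c³/6)·n^{3(1−α)} = (8³/6)·n^{-1.5} → 0, so by Markov's inequality G has no triangles w.h.p.

E[X] ≈ 0.023239; in regime p = Θ(1/n^{3/2}) E[X] tends to 0 (below the triangle threshold p ~ 1/n).


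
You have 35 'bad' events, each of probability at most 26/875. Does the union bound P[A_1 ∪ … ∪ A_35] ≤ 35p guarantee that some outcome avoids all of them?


Union bound: P[∪_{i=1}^{35} A_i] ≤ Σ_i P[A_i] ≤ 35·p = 35·(26/875) = 26/25.
Numerically: 26/25 ≈ 1.040000.
Is 26/25 < 1? NO.
Since the bound 26/25 is ≥ 1, the union bound is uninformative here; it does NOT by itself certify existence.

35·p = 26/25 ≈ 1.040000; existence NOT certified by the union bound.


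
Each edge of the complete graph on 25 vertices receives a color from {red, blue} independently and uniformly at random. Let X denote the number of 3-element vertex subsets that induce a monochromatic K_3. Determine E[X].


Let X = Σ_S X_S over the C(25, 3) = 2300 subsets S of size 3, where X_S = 1 if the K_3 on S is monochromatic.
For a fixed S, the K_3 on S has C(3, 2) = 3 edges. P[all 3 edges red] = (1/2)^3, and likewise for blue, so P[monochromatic] = 2·(1/2)^3 = 2^{1 − 3} = 1/4.
By linearity of expectation: E[X] = C(25, 3) · 2^{1 − 3} = 2300 · 1/4 = 575.
Numerically: E[X] ≈ 575.0000.

E[X] = C(25,3)·2^(1−C(3,2)) = 575 ≈ 575.0000.


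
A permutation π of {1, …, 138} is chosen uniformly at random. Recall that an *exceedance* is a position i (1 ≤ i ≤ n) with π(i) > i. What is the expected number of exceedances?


Write X = Σ_{i=1}^{138} X_i, where X_i = 1_{π(i) > i}.
For each fixed i, π(i) is uniform over {1, …, 138} (marginal of a uniform permutation), so P[π(i) > i] = (n − i)/n. Summing: Σ_{i=1}^{138} (n − i)/n = (0 + 1 + … + 137)/138 = 138(138 − 1)/(2·138) = (138 − 1)/2.
Hence E[X] = Σ_{i=1}^{138} (138 − i)/138 = 137/2 ≈ 68.50000.

E[X] = 137/2 = 68.50000.


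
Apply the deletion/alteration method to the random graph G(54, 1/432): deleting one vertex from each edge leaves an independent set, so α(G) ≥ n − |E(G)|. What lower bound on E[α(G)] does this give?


E[|E(G)|] = C(54, 2)·p = 1431 · (1/432) = 53/16.
E[α(G)] ≥ n − E[|E(G)|] = 54 − 53/16 = 811/16.
Numerically: ≈ 50.6875.
(This is only a lower bound; the true E[α(G)] may be larger.)

E[α(G)] ≥ 811/16 ≈ 50.6875.


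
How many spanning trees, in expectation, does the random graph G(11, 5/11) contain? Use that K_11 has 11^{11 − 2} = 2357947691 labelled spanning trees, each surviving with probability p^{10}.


K_11 has 11^{11 − 2} = 2357947691 labelled spanning trees.
For each such spanning tree H, let X_H = 1 if all 10 edges of H are present in G. Then P[X_H = 1] = p^{10} = (5/11)^{10} = 9765625/25937424601.
Summing the indicators: E[X] = Σ_H E[X_H] = 2357947691 · p^{10} = 2357947691 · 9765625/25937424601 = 9765625/11.
Numerically: E[X] ≈ 8.8778e+05.

E[X] = 2357947691 · (5/11)^{10} = 9765625/11 ≈ 8.8778e+05.


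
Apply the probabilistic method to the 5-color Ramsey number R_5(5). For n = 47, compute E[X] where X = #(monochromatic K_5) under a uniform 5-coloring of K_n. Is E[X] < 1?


E[X] = C(47, 5) · 5^{1 − 10} = 1533939 · 5^{−9} = 1533939/1953125.
As a reduced fraction: E[X] = 1533939/1953125 ≈ 0.7854.
Is E[X] < 1? YES.
Since E[X] < 1, there exists a 5-coloring of K_{47} with no monochromatic K_5; hence R_5(5) > 47.

E[X] = 1533939/1953125 ≈ 0.7854; E[X] < 1, so R_5(5) > 47.


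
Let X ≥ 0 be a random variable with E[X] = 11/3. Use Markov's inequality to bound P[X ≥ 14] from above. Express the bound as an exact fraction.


μ = E[X] = 11/3, a = 14.
Markov: P[X ≥ 14] ≤ μ/a = (11/3)/14 = 11/42.
Numerically: ≈ 0.262.
(Since a = 14 > μ = 3.667, the bound 11/42 is < 1 and informative.)

P[X ≥ 14] ≤ 11/42 ≈ 0.262.


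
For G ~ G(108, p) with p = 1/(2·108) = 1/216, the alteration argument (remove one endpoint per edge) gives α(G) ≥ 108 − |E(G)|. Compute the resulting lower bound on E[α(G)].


E[|E(G)|] = C(108, 2)·p = 5778 · (1/216) = 107/4.
E[α(G)] ≥ n − E[|E(G)|] = 108 − 107/4 = 325/4.
Numerically: ≈ 81.250000.
(This is only a lower bound; the true E[α(G)] may be larger.)

E[α(G)] ≥ 325/4 ≈ 81.250000.


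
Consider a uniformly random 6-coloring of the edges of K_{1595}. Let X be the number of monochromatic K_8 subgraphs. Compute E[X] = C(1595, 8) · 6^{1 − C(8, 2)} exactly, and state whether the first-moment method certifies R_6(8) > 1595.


E[X] = C(1595, 8) · 6^{1 − 28} = 1020772636343363633895 · 6^{−27} = 1020772636343363633895/1023490369077469249536.
As a reduced fraction: E[X] = 113419181815929292655/113721152119718805504 ≈ 0.997.
Is E[X] < 1? YES.
Since E[X] < 1, there exists a 6-coloring of K_{1595} with no monochromatic K_8; hence R_6(8) > 1595.

E[X] = 113419181815929292655/113721152119718805504 ≈ 0.997; E[X] < 1, so R_6(8) > 1595.


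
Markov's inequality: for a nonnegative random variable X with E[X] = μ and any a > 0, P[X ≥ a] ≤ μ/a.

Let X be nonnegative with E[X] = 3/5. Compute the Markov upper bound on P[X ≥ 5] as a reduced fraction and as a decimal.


μ = E[X] = 3/5, a = 5.
Markov: P[X ≥ 5] ≤ μ/a = (3/5)/5 = 3/25.
Numerically: ≈ 0.120000.
(Since a = 5 > μ = 0.600000, the bound 3/25 is < 1 and informative.)

P[X ≥ 5] ≤ 3/25 ≈ 0.120000.


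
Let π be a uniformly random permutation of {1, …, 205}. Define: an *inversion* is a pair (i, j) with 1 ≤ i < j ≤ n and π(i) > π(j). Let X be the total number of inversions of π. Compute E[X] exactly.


Write X = Σ X_I over the C(205, 2) = 20910 pairs i < j, with X_I the indicator of one inversion.
There are 20910 indicators.
For each fixed pair i < j, the values π(i) and π(j) are two distinct elements of {1, …, 205} in uniformly random order; by symmetry P[π(i) > π(j)] = 1/2.
By linearity: E[X] = 20910 · (1/2) = C(205, 2) · (1/2) = 20910/2 = 10455 ≈ 10455.000.

E[X] = 10455 = 10455.000.


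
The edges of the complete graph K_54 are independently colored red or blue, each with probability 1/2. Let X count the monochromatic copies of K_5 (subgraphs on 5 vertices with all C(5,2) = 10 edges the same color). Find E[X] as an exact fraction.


Let X = Σ_S X_S over the C(54, 5) = 3162510 subsets S of size 5, where X_S = 1 if the K_5 on S is monochromatic.
For a fixed S, the K_5 on S has C(5, 2) = 10 edges. P[all 10 edges red] = (1/2)^10, and likewise for blue, so P[monochromatic] = 2·(1/2)^10 = 2^{1 − 10} = 1/512.
By linearity: E[X] = C(54, 5) · 2^{1 − 10} = 3162510 · 1/512 = 1581255/256.
Numerically: E[X] ≈ 6176.7773.

E[X] = C(54,5)·2^(1−C(5,2)) = 1581255/256 ≈ 6176.7773.


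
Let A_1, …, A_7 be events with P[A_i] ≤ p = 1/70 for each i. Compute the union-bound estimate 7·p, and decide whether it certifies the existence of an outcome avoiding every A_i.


Union bound: P[∪_{i=1}^{7} A_i] ≤ Σ_i P[A_i] ≤ 7·p = 7·(1/70) = 1/10.
Numerically: 1/10 ≈ 0.100000.
Is 1/10 < 1? YES.
Since P[∪ A_i] ≤ 1/10 < 1, the complement has P[∩ A_i^c] ≥ 1 − 1/10 = 9/10 > 0, so some outcome avoids every A_i.

7·p = 1/10 ≈ 0.100000; existence CERTIFIED by the union bound.


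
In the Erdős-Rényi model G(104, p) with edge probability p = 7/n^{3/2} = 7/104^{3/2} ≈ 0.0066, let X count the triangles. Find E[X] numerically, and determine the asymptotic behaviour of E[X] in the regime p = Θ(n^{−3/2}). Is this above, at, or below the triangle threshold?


Number of potential triangles: C(104, 3) = 182104.
Each occurs with probability p³ ≈ (0.0066)³ ≈ 2.87504e-07.
By linearity: E[X] = C(104, 3)·p³ ≈ 182104 · 2.87504e-07 ≈ 0.052.
Since α = 3/2 > 1, p = c/n^{3/2} = o(1/n) is below the triangle threshold p ~ 1/n. Asymptotically E[X] ~ (c³/6)·n^{3(1−α)} = (7³/6)·n^{-1.5} → 0, so by Markov's inequality G has no triangles w.h.p.

E[X] ≈ 0.052; in regime p = Θ(1/n^{3/2}) E[X] tends to 0 (below the triangle threshold p ~ 1/n).


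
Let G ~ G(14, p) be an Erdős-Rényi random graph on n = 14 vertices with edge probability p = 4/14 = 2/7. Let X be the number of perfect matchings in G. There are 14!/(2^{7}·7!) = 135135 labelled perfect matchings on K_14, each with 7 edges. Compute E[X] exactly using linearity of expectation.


K_14 has 14!/(2^{7}·7!) = 135135 labelled perfect matchings.
For each such perfect matching H, let X_H = 1 if all 7 edges of H are present in G. Then P[X_H = 1] = p^{7} = (2/7)^{7} = 128/823543.
By linearity of expectation: E[X] = Σ_H E[X_H] = 135135 · p^{7} = 135135 · 128/823543 = 2471040/117649.
Numerically: E[X] ≈ 21.0035.

E[X] = 135135 · (2/7)^{7} = 2471040/117649 ≈ 21.0035.


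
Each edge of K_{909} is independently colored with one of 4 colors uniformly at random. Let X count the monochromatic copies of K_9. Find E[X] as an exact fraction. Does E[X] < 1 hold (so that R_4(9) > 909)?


E[X] = C(909, 9) · 4^{1 − 36} = 1122169012923711463931 · 4^{−35} = 1122169012923711463931/1180591620717411303424.
As a reduced fraction: E[X] = 1122169012923711463931/1180591620717411303424 ≈ 0.95051.
Is E[X] < 1? YES.
Since E[X] < 1, there exists a 4-coloring of K_{909} with no monochromatic K_9; hence R_4(9) > 909.

E[X] = 1122169012923711463931/1180591620717411303424 ≈ 0.95051; E[X] < 1, so R_4(9) > 909.


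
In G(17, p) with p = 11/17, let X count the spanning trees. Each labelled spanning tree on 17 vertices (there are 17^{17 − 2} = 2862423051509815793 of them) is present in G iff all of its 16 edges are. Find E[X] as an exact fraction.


K_17 has 17^{17 − 2} = 2862423051509815793 labelled spanning trees.
For each such spanning tree H, let X_H = 1 if all 16 edges of H are present in G. Then P[X_H = 1] = p^{16} = (11/17)^{16} = 45949729863572161/48661191875666868481.
By linearity of expectation: E[X] = Σ_H E[X_H] = 2862423051509815793 · p^{16} = 2862423051509815793 · 45949729863572161/48661191875666868481 = 45949729863572161/17.
Numerically: E[X] ≈ 2.7029e+15.

E[X] = 2862423051509815793 · (11/17)^{16} = 45949729863572161/17 ≈ 2.7029e+15.


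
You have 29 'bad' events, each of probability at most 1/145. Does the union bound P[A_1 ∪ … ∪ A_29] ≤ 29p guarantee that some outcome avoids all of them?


Union bound: P[∪_{i=1}^{29} A_i] ≤ Σ_i P[A_i] ≤ 29·p = 29·(1/145) = 1/5.
Numerically: 1/5 ≈ 0.2000.
Is 1/5 < 1? YES.
Since P[∪ A_i] ≤ 1/5 < 1, the complement has P[∩ A_i^c] ≥ 1 − 1/5 = 4/5 > 0, so some outcome avoids every A_i.

29·p = 1/5 ≈ 0.2000; existence CERTIFIED by the union bound.


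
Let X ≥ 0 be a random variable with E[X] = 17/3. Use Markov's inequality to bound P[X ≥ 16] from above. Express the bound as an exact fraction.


μ = E[X] = 17/3, a = 16.
Markov: P[X ≥ 16] ≤ μ/a = (17/3)/16 = 17/48.
Numerically: ≈ 0.354167.
(Since a = 16 > μ = 5.666667, the bound 17/48 is < 1 and informative.)

P[X ≥ 16] ≤ 17/48 ≈ 0.354167.


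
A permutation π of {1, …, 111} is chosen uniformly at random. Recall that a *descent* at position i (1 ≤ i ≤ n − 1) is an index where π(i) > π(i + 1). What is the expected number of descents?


Write X = Σ X_I over i = 1, …, 110, with X_I the indicator of one descent.
There are 110 indicators.
For each fixed i, the pair (π(i), π(i+1)) is a uniformly random ordered pair of distinct values from {1, …, 111}; by symmetry P[π(i) > π(i+1)] = 1/2.
By linearity: E[X] = 110 · (1/2) = (111 − 1) · (1/2) = 55 ≈ 55.000.

E[X] = 55 = 55.000.


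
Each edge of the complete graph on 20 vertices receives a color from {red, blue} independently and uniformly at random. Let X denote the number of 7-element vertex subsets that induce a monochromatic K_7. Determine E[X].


Let X = Σ_S X_S over the C(20, 7) = 77520 subsets S of size 7, where X_S = 1 if the K_7 on S is monochromatic.
For a fixed S, the K_7 on S has C(7, 2) = 21 edges. P[all 21 edges red] = (1/2)^21, and likewise for blue, so P[monochromatic] = 2·(1/2)^21 = 2^{1 − 21} = 1/1048576.
Summing: E[X] = C(20, 7) · 2^{1 − 21} = 77520 · 1/1048576 = 4845/65536.
Numerically: E[X] ≈ 0.074.

E[X] = C(20,7)·2^(1−C(7,2)) = 4845/65536 ≈ 0.074.


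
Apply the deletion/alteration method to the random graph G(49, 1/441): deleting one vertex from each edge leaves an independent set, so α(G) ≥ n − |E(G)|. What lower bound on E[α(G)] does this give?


E[|E(G)|] = C(49, 2)·p = 1176 · (1/441) = 8/3.
E[α(G)] ≥ n − E[|E(G)|] = 49 − 8/3 = 139/3.
Numerically: ≈ 46.333.
(This is only a lower bound; the true E[α(G)] may be larger.)

E[α(G)] ≥ 139/3 ≈ 46.333.


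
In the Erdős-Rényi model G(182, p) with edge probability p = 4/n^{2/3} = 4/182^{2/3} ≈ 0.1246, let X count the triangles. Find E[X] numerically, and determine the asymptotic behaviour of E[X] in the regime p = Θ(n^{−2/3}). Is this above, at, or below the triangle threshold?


Number of potential triangles: C(182, 3) = 988260.
Each occurs with probability p³ ≈ (0.1246)³ ≈ 1.932134e-03.
By linearity: E[X] = C(182, 3)·p³ ≈ 988260 · 1.932134e-03 ≈ 1909.4505.
Since α = 2/3 < 1, p = c/n^{2/3} ≫ 1/n is above the triangle threshold p ~ 1/n. Asymptotically E[X] ~ (c³/6)·n^{3(1−α)} = (4³/6)·n^{1} → ∞; triangles are abundant w.h.p.

E[X] ≈ 1909.4505; in regime p = Θ(1/n^{2/3}) E[X] diverges (above the triangle threshold p ~ 1/n).


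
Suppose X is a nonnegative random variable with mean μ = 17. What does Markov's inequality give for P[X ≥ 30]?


μ = E[X] = 17, a = 30.
Markov: P[X ≥ 30] ≤ μ/a = (17)/30 = 17/30.
Numerically: ≈ 0.56667.
(Since a = 30 > μ = 17.00000, the bound 17/30 is < 1 and informative.)

P[X ≥ 30] ≤ 17/30 ≈ 0.56667.


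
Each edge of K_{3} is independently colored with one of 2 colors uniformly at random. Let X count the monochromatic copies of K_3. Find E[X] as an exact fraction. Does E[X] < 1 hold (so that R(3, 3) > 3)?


E[X] = C(3, 3) · 2^{1 − 3} = 1 · 2^{−2} = 1/4.
As a reduced fraction: E[X] = 1/4 ≈ 0.250.
Is E[X] < 1? YES.
Since E[X] < 1, there exists a 2-coloring of K_{3} with no monochromatic K_3; hence R(3, 3) > 3.

E[X] = 1/4 ≈ 0.250; E[X] < 1, so R(3, 3) > 3.


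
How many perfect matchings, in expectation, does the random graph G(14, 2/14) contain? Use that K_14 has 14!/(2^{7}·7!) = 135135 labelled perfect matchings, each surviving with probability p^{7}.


K_14 has 14!/(2^{7}·7!) = 135135 labelled perfect matchings.
For each such perfect matching H, let X_H = 1 if all 7 edges of H are present in G. Then P[X_H = 1] = p^{7} = (1/7)^{7} = 1/823543.
Summing the indicators: E[X] = Σ_H E[X_H] = 135135 · p^{7} = 135135 · 1/823543 = 19305/117649.
Numerically: E[X] ≈ 0.16409.

E[X] = 135135 · (1/7)^{7} = 19305/117649 ≈ 0.16409.


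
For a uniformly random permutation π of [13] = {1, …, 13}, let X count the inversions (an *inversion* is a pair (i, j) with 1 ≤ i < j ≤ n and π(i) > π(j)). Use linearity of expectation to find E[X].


Write X = Σ X_I over the C(13, 2) = 78 pairs i < j, with X_I the indicator of one inversion.
There are 78 indicators.
For each fixed pair i < j, the values π(i) and π(j) are two distinct elements of {1, …, 13} in uniformly random order; by symmetry P[π(i) > π(j)] = 1/2.
By linearity: E[X] = 78 · (1/2) = C(13, 2) · (1/2) = 78/2 = 39 ≈ 39.00000.

E[X] = 39 = 39.00000.


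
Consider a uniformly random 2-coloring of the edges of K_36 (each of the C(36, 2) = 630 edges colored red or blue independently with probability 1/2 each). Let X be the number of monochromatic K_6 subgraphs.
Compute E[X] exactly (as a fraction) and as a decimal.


Let X = Σ_S X_S over the C(36, 6) = 1947792 subsets S of size 6, where X_S = 1 if the K_6 on S is monochromatic.
For a fixed S, the K_6 on S has C(6, 2) = 15 edges. P[all 15 edges red] = (1/2)^15, and likewise for blue, so P[monochromatic] = 2·(1/2)^15 = 2^{1 − 15} = 1/16384.
By linearity: E[X] = C(36, 6) · 2^{1 − 15} = 1947792 · 1/16384 = 121737/1024.
Numerically: E[X] ≈ 118.88379.

E[X] = C(36,6)·2^(1−C(6,2)) = 121737/1024 ≈ 118.88379.


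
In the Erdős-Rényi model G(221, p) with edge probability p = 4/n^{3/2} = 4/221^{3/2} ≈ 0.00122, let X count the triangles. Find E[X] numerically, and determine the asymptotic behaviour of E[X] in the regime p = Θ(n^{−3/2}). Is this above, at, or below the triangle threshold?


Number of potential triangles: C(221, 3) = 1774630.
Each occurs with probability p³ ≈ (0.00122)³ ≈ 1.80474e-09.
By linearity: E[X] = C(221, 3)·p³ ≈ 1774630 · 1.80474e-09 ≈ 0.003.
Since α = 3/2 > 1, p = c/n^{3/2} = o(1/n) is below the triangle threshold p ~ 1/n. Asymptotically E[X] ~ (c³/6)·n^{3(1−α)} = (4³/6)·n^{-1.5} → 0, so by Markov's inequality G has no triangles w.h.p.

E[X] ≈ 0.003; in regime p = Θ(1/n^{3/2}) E[X] tends to 0 (below the triangle threshold p ~ 1/n).


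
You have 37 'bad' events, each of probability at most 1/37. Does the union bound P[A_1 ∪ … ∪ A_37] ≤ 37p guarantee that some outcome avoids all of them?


Union bound: P[∪_{i=1}^{37} A_i] ≤ Σ_i P[A_i] ≤ 37·p = 37·(1/37) = 1.
Numerically: 1 ≈ 1.0000.
Is 1 < 1? NO.
Since the bound 1 is ≥ 1, the union bound is uninformative here; it does NOT by itself certify existence.

37·p = 1 ≈ 1.0000; existence NOT certified by the union bound.


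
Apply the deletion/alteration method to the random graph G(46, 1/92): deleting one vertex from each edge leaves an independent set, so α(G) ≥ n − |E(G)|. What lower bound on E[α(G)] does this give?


E[|E(G)|] = C(46, 2)·p = 1035 · (1/92) = 45/4.
E[α(G)] ≥ n − E[|E(G)|] = 46 − 45/4 = 139/4.
Numerically: ≈ 34.7500.
(This is only a lower bound; the true E[α(G)] may be larger.)

E[α(G)] ≥ 139/4 ≈ 34.7500.


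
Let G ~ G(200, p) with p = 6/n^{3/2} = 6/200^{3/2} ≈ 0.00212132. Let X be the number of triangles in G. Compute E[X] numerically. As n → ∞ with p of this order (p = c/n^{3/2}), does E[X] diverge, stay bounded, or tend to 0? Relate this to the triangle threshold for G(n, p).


Number of potential triangles: C(200, 3) = 1313400.
Each occurs with probability p³ ≈ (0.00212132)³ ≈ 9.54594155e-09.
By linearity: E[X] = C(200, 3)·p³ ≈ 1313400 · 9.54594155e-09 ≈ 0.012538.
Since α = 3/2 > 1, p = c/n^{3/2} = o(1/n) is below the triangle threshold p ~ 1/n. Asymptotically E[X] ~ (c³/6)·n^{3(1−α)} = (6³/6)·n^{-1.5} → 0, so by Markov's inequality G has no triangles w.h.p.

E[X] ≈ 0.012538; in regime p = Θ(1/n^{3/2}) E[X] tends to 0 (below the triangle threshold p ~ 1/n).


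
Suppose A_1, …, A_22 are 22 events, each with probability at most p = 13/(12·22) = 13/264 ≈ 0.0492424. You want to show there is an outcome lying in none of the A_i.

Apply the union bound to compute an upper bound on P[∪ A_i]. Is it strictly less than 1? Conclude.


Union bound: P[∪_{i=1}^{22} A_i] ≤ Σ_i P[A_i] ≤ 22·p = 22·(13/264) = 13/12.
Numerically: 13/12 ≈ 1.0833333.
Is 13/12 < 1? NO.
Since the bound 13/12 is ≥ 1, the union bound is uninformative here; it does NOT by itself certify existence.

22·p = 13/12 ≈ 1.0833333; existence NOT certified by the union bound.


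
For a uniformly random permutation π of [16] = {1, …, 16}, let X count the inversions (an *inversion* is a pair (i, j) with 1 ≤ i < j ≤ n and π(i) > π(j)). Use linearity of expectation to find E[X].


Write X = Σ X_I over the C(16, 2) = 120 pairs i < j, with X_I the indicator of one inversion.
There are 120 indicators.
For each fixed pair i < j, the values π(i) and π(j) are two distinct elements of {1, …, 16} in uniformly random order; by symmetry P[π(i) > π(j)] = 1/2.
By linearity: E[X] = 120 · (1/2) = C(16, 2) · (1/2) = 120/2 = 60 ≈ 60.00000.

E[X] = 60 = 60.00000.


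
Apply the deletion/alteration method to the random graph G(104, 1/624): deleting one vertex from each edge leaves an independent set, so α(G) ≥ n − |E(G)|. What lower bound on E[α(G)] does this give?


E[|E(G)|] = C(104, 2)·p = 5356 · (1/624) = 103/12.
E[α(G)] ≥ n − E[|E(G)|] = 104 − 103/12 = 1145/12.
Numerically: ≈ 95.4167.
(This is only a lower bound; the true E[α(G)] may be larger.)

E[α(G)] ≥ 1145/12 ≈ 95.4167.


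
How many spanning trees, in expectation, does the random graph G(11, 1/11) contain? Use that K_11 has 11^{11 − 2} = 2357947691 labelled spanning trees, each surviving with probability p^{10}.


K_11 has 11^{11 − 2} = 2357947691 labelled spanning trees.
For each such spanning tree H, let X_H = 1 if all 10 edges of H are present in G. Then P[X_H = 1] = p^{10} = (1/11)^{10} = 1/25937424601.
By linearity of expectation: E[X] = Σ_H E[X_H] = 2357947691 · p^{10} = 2357947691 · 1/25937424601 = 1/11.
Numerically: E[X] ≈ 0.0909.

E[X] = 2357947691 · (1/11)^{10} = 1/11 ≈ 0.0909.


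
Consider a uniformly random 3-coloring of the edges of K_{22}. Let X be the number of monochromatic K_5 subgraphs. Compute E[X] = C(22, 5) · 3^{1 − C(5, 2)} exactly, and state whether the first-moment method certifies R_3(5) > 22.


E[X] = C(22, 5) · 3^{1 − 10} = 26334 · 3^{−9} = 26334/19683.
As a reduced fraction: E[X] = 2926/2187 ≈ 1.33791.
Is E[X] < 1? NO.
Since E[X] ≥ 1, the first-moment bound is inconclusive at n = 22; it does NOT by itself certify R_3(5) > 22.

E[X] = 2926/2187 ≈ 1.33791; E[X] ≥ 1; first-moment method inconclusive here.


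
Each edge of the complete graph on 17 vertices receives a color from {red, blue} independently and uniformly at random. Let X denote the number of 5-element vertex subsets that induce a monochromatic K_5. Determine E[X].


Let X = Σ_S X_S over the C(17, 5) = 6188 subsets S of size 5, where X_S = 1 if the K_5 on S is monochromatic.
For a fixed S, the K_5 on S has C(5, 2) = 10 edges. P[all 10 edges red] = (1/2)^10, and likewise for blue, so P[monochromatic] = 2·(1/2)^10 = 2^{1 − 10} = 1/512.
By linearity: E[X] = C(17, 5) · 2^{1 − 10} = 6188 · 1/512 = 1547/128.
Numerically: E[X] ≈ 12.0859.

E[X] = C(17,5)·2^(1−C(5,2)) = 1547/128 ≈ 12.0859.


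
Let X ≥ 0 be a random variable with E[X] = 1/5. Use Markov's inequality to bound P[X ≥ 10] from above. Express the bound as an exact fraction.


μ = E[X] = 1/5, a = 10.
Markov: P[X ≥ 10] ≤ μ/a = (1/5)/10 = 1/50.
Numerically: ≈ 0.020.
(Since a = 10 > μ = 0.200, the bound 1/50 is < 1 and informative.)

P[X ≥ 10] ≤ 1/50 ≈ 0.020.


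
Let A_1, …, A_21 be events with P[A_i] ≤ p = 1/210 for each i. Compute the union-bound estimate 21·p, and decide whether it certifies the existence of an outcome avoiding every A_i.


Union bound: P[∪_{i=1}^{21} A_i] ≤ Σ_i P[A_i] ≤ 21·p = 21·(1/210) = 1/10.
Numerically: 1/10 ≈ 0.100.
Is 1/10 < 1? YES.
Since P[∪ A_i] ≤ 1/10 < 1, the complement has P[∩ A_i^c] ≥ 1 − 1/10 = 9/10 > 0, so some outcome avoids every A_i.

21·p = 1/10 ≈ 0.100; existence CERTIFIED by the union bound.


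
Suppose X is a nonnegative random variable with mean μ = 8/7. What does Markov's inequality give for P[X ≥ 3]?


μ = E[X] = 8/7, a = 3.
Markov: P[X ≥ 3] ≤ μ/a = (8/7)/3 = 8/21.
Numerically: ≈ 0.381.
(Since a = 3 > μ = 1.143, the bound 8/21 is < 1 and informative.)

P[X ≥ 3] ≤ 8/21 ≈ 0.381.


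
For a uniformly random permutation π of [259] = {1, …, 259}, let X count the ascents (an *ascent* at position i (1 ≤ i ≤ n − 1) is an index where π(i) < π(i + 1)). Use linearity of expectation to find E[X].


Write X = Σ X_I over i = 1, …, 258, with X_I the indicator of one ascent.
There are 258 indicators.
For each fixed i, the pair (π(i), π(i+1)) is a uniformly random ordered pair of distinct values from {1, …, 259}; by symmetry P[π(i) < π(i+1)] = 1/2.
By linearity: E[X] = 258 · (1/2) = (259 − 1) · (1/2) = 129 ≈ 129.000.

E[X] = 129 = 129.000.


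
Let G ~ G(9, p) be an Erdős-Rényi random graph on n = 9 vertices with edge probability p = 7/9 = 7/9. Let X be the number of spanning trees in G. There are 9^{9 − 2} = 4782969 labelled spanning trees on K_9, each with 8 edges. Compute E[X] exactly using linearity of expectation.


K_9 has 9^{9 − 2} = 4782969 labelled spanning trees.
For each such spanning tree H, let X_H = 1 if all 8 edges of H are present in G. Then P[X_H = 1] = p^{8} = (7/9)^{8} = 5764801/43046721.
Summing the indicators: E[X] = Σ_H E[X_H] = 4782969 · p^{8} = 4782969 · 5764801/43046721 = 5764801/9.
Numerically: E[X] ≈ 6.405e+05.

E[X] = 4782969 · (7/9)^{8} = 5764801/9 ≈ 6.405e+05.


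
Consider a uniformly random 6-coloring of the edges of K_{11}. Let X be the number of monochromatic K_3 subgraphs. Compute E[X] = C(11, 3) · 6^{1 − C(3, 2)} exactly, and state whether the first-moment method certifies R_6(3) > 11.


E[X] = C(11, 3) · 6^{1 − 3} = 165 · 6^{−2} = 165/36.
As a reduced fraction: E[X] = 55/12 ≈ 4.5833333.
Is E[X] < 1? NO.
Since E[X] ≥ 1, the first-moment bound is inconclusive at n = 11; it does NOT by itself certify R_6(3) > 11.

E[X] = 55/12 ≈ 4.5833333; E[X] ≥ 1; first-moment method inconclusive here.


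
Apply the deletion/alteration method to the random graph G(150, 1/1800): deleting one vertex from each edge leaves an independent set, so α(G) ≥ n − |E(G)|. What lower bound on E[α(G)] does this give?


E[|E(G)|] = C(150, 2)·p = 11175 · (1/1800) = 149/24.
E[α(G)] ≥ n − E[|E(G)|] = 150 − 149/24 = 3451/24.
Numerically: ≈ 143.791667.
(This is only a lower bound; the true E[α(G)] may be larger.)

E[α(G)] ≥ 3451/24 ≈ 143.791667.


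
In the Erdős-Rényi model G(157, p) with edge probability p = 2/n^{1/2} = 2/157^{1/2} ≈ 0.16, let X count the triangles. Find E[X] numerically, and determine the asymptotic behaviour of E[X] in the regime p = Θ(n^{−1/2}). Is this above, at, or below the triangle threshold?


Number of potential triangles: C(157, 3) = 632710.
Each occurs with probability p³ ≈ (0.16)³ ≈ 4.06668e-03.
By linearity: E[X] = C(157, 3)·p³ ≈ 632710 · 4.06668e-03 ≈ 2573.032.
Since α = 1/2 < 1, p = c/n^{1/2} ≫ 1/n is above the triangle threshold p ~ 1/n. Asymptotically E[X] ~ (c³/6)·n^{3(1−α)} = (2³/6)·n^{1.5} → ∞; triangles are abundant w.h.p.

E[X] ≈ 2573.032; in regime p = Θ(1/n^{1/2}) E[X] diverges (above the triangle threshold p ~ 1/n).


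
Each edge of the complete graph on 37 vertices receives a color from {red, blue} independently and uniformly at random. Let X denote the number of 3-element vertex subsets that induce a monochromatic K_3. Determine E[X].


Let X = Σ_S X_S over the C(37, 3) = 7770 subsets S of size 3, where X_S = 1 if the K_3 on S is monochromatic.
For a fixed S, the K_3 on S has C(3, 2) = 3 edges. P[all 3 edges red] = (1/2)^3, and likewise for blue, so P[monochromatic] = 2·(1/2)^3 = 2^{1 − 3} = 1/4.
By linearity: E[X] = C(37, 3) · 2^{1 − 3} = 7770 · 1/4 = 3885/2.
Numerically: E[X] ≈ 1942.500000.

E[X] = C(37,3)·2^(1−C(3,2)) = 3885/2 ≈ 1942.500000.


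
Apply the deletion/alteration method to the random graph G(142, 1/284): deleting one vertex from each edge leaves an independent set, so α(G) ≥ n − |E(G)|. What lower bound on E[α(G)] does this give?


E[|E(G)|] = C(142, 2)·p = 10011 · (1/284) = 141/4.
E[α(G)] ≥ n − E[|E(G)|] = 142 − 141/4 = 427/4.
Numerically: ≈ 106.750000.
(This is only a lower bound; the true E[α(G)] may be larger.)

E[α(G)] ≥ 427/4 ≈ 106.750000.


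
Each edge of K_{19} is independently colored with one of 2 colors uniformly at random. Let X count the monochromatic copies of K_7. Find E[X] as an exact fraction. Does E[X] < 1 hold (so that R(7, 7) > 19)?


E[X] = C(19, 7) · 2^{1 − 21} = 50388 · 2^{−20} = 50388/1048576.
As a reduced fraction: E[X] = 12597/262144 ≈ 0.0481.
Is E[X] < 1? YES.
Since E[X] < 1, there exists a 2-coloring of K_{19} with no monochromatic K_7; hence R(7, 7) > 19.

E[X] = 12597/262144 ≈ 0.0481; E[X] < 1, so R(7, 7) > 19.


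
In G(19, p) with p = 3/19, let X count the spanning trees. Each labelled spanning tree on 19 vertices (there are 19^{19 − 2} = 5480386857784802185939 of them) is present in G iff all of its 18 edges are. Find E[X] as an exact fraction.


K_19 has 19^{19 − 2} = 5480386857784802185939 labelled spanning trees.
For each such spanning tree H, let X_H = 1 if all 18 edges of H are present in G. Then P[X_H = 1] = p^{18} = (3/19)^{18} = 387420489/104127350297911241532841.
By linearity of expectation: E[X] = Σ_H E[X_H] = 5480386857784802185939 · p^{18} = 5480386857784802185939 · 387420489/104127350297911241532841 = 387420489/19.
Numerically: E[X] ≈ 2.04e+07.

E[X] = 5480386857784802185939 · (3/19)^{18} = 387420489/19 ≈ 2.04e+07.


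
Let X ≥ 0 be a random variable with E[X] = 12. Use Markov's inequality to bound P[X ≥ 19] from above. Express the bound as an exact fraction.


μ = E[X] = 12, a = 19.
Markov: P[X ≥ 19] ≤ μ/a = (12)/19 = 12/19.
Numerically: ≈ 0.631579.
(Since a = 19 > μ = 12.000000, the bound 12/19 is < 1 and informative.)

P[X ≥ 19] ≤ 12/19 ≈ 0.631579.


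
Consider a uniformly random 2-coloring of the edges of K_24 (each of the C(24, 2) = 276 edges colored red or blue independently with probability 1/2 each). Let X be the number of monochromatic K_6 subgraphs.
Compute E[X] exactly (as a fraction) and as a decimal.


Let X = Σ_S X_S over the C(24, 6) = 134596 subsets S of size 6, where X_S = 1 if the K_6 on S is monochromatic.
For a fixed S, the K_6 on S has C(6, 2) = 15 edges. P[all 15 edges red] = (1/2)^15, and likewise for blue, so P[monochromatic] = 2·(1/2)^15 = 2^{1 − 15} = 1/16384.
Summing: E[X] = C(24, 6) · 2^{1 − 15} = 134596 · 1/16384 = 33649/4096.
Numerically: E[X] ≈ 8.215088.

E[X] = C(24,6)·2^(1−C(6,2)) = 33649/4096 ≈ 8.215088.


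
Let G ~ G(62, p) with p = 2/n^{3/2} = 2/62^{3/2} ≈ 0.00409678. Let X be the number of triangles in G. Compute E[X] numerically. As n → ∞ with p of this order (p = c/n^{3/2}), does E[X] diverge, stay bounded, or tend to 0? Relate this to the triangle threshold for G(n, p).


Number of potential triangles: C(62, 3) = 37820.
Each occurs with probability p³ ≈ (0.00409678)³ ≈ 6.87586568e-08.
By linearity: E[X] = C(62, 3)·p³ ≈ 37820 · 6.87586568e-08 ≈ 0.002600.
Since α = 3/2 > 1, p = c/n^{3/2} = o(1/n) is below the triangle threshold p ~ 1/n. Asymptotically E[X] ~ (c³/6)·n^{3(1−α)} = (2³/6)·n^{-1.5} → 0, so by Markov's inequality G has no triangles w.h.p.

E[X] ≈ 0.002600; in regime p = Θ(1/n^{3/2}) E[X] tends to 0 (below the triangle threshold p ~ 1/n).


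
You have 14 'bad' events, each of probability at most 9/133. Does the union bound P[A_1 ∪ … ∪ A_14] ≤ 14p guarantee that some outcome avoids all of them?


Union bound: P[∪_{i=1}^{14} A_i] ≤ Σ_i P[A_i] ≤ 14·p = 14·(9/133) = 18/19.
Numerically: 18/19 ≈ 0.9474.
Is 18/19 < 1? YES.
Since P[∪ A_i] ≤ 18/19 < 1, the complement has P[∩ A_i^c] ≥ 1 − 18/19 = 1/19 > 0, so some outcome avoids every A_i.

14·p = 18/19 ≈ 0.9474; existence CERTIFIED by the union bound.


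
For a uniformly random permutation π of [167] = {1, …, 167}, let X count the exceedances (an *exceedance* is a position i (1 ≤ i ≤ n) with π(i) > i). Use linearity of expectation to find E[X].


Write X = Σ_{i=1}^{167} X_i, where X_i = 1_{π(i) > i}.
For each fixed i, π(i) is uniform over {1, …, 167} (marginal of a uniform permutation), so P[π(i) > i] = (n − i)/n. Summing: Σ_{i=1}^{167} (n − i)/n = (0 + 1 + … + 166)/167 = 167(167 − 1)/(2·167) = (167 − 1)/2.
Hence E[X] = Σ_{i=1}^{167} (167 − i)/167 = 83 ≈ 83.000000.

E[X] = 83 = 83.000000.


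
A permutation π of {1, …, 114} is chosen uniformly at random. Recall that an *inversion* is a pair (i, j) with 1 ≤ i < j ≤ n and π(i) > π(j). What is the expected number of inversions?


Write X = Σ X_I over the C(114, 2) = 6441 pairs i < j, with X_I the indicator of one inversion.
There are 6441 indicators.
For each fixed pair i < j, the values π(i) and π(j) are two distinct elements of {1, …, 114} in uniformly random order; by symmetry P[π(i) > π(j)] = 1/2.
By linearity: E[X] = 6441 · (1/2) = C(114, 2) · (1/2) = 6441/2 = 6441/2 ≈ 3220.5000.

E[X] = 6441/2 = 3220.5000.


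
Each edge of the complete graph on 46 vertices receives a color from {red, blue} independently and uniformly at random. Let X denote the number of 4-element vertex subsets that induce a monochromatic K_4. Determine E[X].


Let X = Σ_S X_S over the C(46, 4) = 163185 subsets S of size 4, where X_S = 1 if the K_4 on S is monochromatic.
For a fixed S, the K_4 on S has C(4, 2) = 6 edges. P[all 6 edges red] = (1/2)^6, and likewise for blue, so P[monochromatic] = 2·(1/2)^6 = 2^{1 − 6} = 1/32.
By linearity of expectation: E[X] = C(46, 4) · 2^{1 − 6} = 163185 · 1/32 = 163185/32.
Numerically: E[X] ≈ 5099.5312.

E[X] = C(46,4)·2^(1−C(4,2)) = 163185/32 ≈ 5099.5312.


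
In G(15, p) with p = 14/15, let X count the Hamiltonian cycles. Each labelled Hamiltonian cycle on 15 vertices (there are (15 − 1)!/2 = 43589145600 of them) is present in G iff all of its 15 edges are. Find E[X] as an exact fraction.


K_15 has (15 − 1)!/2 = 43589145600 labelled Hamiltonian cycles.
For each such Hamiltonian cycle H, let X_H = 1 if all 15 edges of H are present in G. Then P[X_H = 1] = p^{15} = (14/15)^{15} = 155568095557812224/437893890380859375.
By linearity: E[X] = Σ_H E[X_H] = 43589145600 · p^{15} = 43589145600 · 155568095557812224/437893890380859375 = 1116227221067356419653632/72081298828125.
Numerically: E[X] ≈ 1.54857e+10.

E[X] = 43589145600 · (14/15)^{15} = 1116227221067356419653632/72081298828125 ≈ 1.54857e+10.


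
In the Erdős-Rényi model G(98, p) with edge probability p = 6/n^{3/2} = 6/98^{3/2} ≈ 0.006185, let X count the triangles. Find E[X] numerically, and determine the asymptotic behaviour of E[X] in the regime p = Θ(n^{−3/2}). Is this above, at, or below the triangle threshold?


Number of potential triangles: C(98, 3) = 152096.
Each occurs with probability p³ ≈ (0.006185)³ ≈ 2.365573e-07.
By linearity: E[X] = C(98, 3)·p³ ≈ 152096 · 2.365573e-07 ≈ 0.0360.
Since α = 3/2 > 1, p = c/n^{3/2} = o(1/n) is below the triangle threshold p ~ 1/n. Asymptotically E[X] ~ (c³/6)·n^{3(1−α)} = (6³/6)·n^{-1.5} → 0, so by Markov's inequality G has no triangles w.h.p.

E[X] ≈ 0.0360; in regime p = Θ(1/n^{3/2}) E[X] tends to 0 (below the triangle threshold p ~ 1/n).


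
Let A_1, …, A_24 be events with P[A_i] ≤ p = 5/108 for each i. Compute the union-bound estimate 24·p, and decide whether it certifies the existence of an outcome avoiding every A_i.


Union bound: P[∪_{i=1}^{24} A_i] ≤ Σ_i P[A_i] ≤ 24·p = 24·(5/108) = 10/9.
Numerically: 10/9 ≈ 1.111111.
Is 10/9 < 1? NO.
Since the bound 10/9 is ≥ 1, the union bound is uninformative here; it does NOT by itself certify existence.

24·p = 10/9 ≈ 1.111111; existence NOT certified by the union bound.


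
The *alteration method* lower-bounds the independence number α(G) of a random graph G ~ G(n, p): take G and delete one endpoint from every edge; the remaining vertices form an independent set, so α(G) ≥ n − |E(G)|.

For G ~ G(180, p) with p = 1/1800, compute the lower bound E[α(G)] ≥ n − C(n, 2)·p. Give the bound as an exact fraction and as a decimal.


E[|E(G)|] = C(180, 2)·p = 16110 · (1/1800) = 179/20.
E[α(G)] ≥ n − E[|E(G)|] = 180 − 179/20 = 3421/20.
Numerically: ≈ 171.050000.
(This is only a lower bound; the true E[α(G)] may be larger.)

E[α(G)] ≥ 3421/20 ≈ 171.050000.


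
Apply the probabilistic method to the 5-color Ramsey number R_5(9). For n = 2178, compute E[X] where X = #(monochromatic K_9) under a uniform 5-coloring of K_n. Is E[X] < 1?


E[X] = C(2178, 9) · 5^{1 − 36} = 2989303896287203303608800 · 5^{−35} = 2989303896287203303608800/2910383045673370361328125.
As a reduced fraction: E[X] = 119572155851488132144352/116415321826934814453125 ≈ 1.02712.
Is E[X] < 1? NO.
Since E[X] ≥ 1, the first-moment bound is inconclusive at n = 2178; it does NOT by itself certify R_5(9) > 2178.

E[X] = 119572155851488132144352/116415321826934814453125 ≈ 1.02712; E[X] ≥ 1; first-moment method inconclusive here.


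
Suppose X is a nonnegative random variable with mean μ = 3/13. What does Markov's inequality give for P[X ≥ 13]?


μ = E[X] = 3/13, a = 13.
Markov: P[X ≥ 13] ≤ μ/a = (3/13)/13 = 3/169.
Numerically: ≈ 0.0178.
(Since a = 13 > μ = 0.2308, the bound 3/169 is < 1 and informative.)

P[X ≥ 13] ≤ 3/169 ≈ 0.0178.


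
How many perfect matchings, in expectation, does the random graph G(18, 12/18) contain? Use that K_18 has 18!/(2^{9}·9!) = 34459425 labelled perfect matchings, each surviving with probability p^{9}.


K_18 has 18!/(2^{9}·9!) = 34459425 labelled perfect matchings.
For each such perfect matching H, let X_H = 1 if all 9 edges of H are present in G. Then P[X_H = 1] = p^{9} = (2/3)^{9} = 512/19683.
Summing the indicators: E[X] = Σ_H E[X_H] = 34459425 · p^{9} = 34459425 · 512/19683 = 217817600/243.
Numerically: E[X] ≈ 8.964e+05.

E[X] = 34459425 · (2/3)^{9} = 217817600/243 ≈ 8.964e+05.


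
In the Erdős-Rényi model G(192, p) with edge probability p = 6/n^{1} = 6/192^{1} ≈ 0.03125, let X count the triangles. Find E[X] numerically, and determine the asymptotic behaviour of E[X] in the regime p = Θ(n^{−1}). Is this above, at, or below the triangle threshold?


Number of potential triangles: C(192, 3) = 1161280.
Each occurs with probability p³ ≈ (0.03125)³ ≈ 3.0517578e-05.
By linearity: E[X] = C(192, 3)·p³ ≈ 1161280 · 3.0517578e-05 ≈ 35.43945.
Here α = 1, so p = 6/n is exactly at the triangle threshold p ~ 1/n. Asymptotically E[X] → c³/6 = 6³/6 = 36 ≈ 36.00000, a bounded constant. In this regime the triangle count is asymptotically Poisson(c³/6).

E[X] ≈ 35.43945; in regime p = Θ(1/n^{1}) E[X] stays bounded (at the triangle threshold p ~ 1/n).
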